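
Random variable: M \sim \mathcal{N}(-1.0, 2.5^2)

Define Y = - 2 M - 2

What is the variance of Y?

For Y = aM + b: Var(Y) = a² * Var(M)
Var(M) = 2.5^2 = 6.25
Var(Y) = (-2)² * 6.25 = 4 * 6.25 = 25

25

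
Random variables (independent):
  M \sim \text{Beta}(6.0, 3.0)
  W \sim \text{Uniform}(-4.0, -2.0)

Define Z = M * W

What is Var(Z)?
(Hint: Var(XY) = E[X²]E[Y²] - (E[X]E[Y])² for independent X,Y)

Var(XY) = E[X²]E[Y²] - (E[X]E[Y])²
E[M] = 0.66666667, Var(M) = 0.022222222
E[W] = -3, Var(W) = 0.33333333
E[M²] = 0.022222222 + 0.66666667² = 0.46666667
E[W²] = 0.33333333 + (-3)² = 9.3333333
Var(Z) = 0.46666667*9.3333333 - (0.66666667*(-3))²
= 4.3555556 - 4 = 0.35555556

0.35555556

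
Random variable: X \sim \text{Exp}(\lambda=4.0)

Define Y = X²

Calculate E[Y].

Using E[X²] = Var(X) + (E[X])²:
E[X] = 0.25
Var(X) = 1/4.0^2 = 0.0625
E[X²] = 0.0625 + 0.25² = 0.0625 + 0.0625 = 0.125

0.125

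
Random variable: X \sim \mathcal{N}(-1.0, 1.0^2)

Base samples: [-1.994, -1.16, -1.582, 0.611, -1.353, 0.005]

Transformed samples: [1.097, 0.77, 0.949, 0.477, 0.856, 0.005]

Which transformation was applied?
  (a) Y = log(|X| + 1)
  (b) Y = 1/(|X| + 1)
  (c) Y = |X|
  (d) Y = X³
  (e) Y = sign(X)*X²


Checking option (a) Y = log(|X| + 1):
  X = -1.994 -> Y = 1.097 ✓
  X = -1.16 -> Y = 0.77 ✓
  X = -1.582 -> Y = 0.949 ✓
All samples match this transformation.

(a) log(|X| + 1)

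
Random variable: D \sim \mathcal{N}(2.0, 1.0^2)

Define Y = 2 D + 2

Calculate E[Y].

For Y = 2D + 2:
E[Y] = 2 * E[D] + 2
E[D] = 2.0 = 2
E[Y] = 2 * 2 + 2 = 6

6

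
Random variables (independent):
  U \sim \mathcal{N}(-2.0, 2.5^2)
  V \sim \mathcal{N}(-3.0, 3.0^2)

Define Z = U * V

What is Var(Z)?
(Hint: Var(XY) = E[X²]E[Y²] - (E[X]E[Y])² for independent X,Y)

Var(XY) = E[X²]E[Y²] - (E[X]E[Y])²
E[U] = -2, Var(U) = 6.25
E[V] = -3, Var(V) = 9
E[U²] = 6.25 + (-2)² = 10.25
E[V²] = 9 + (-3)² = 18
Var(Z) = 10.25*18 - (-2*(-3))²
= 184.5 - 36 = 148.5

148.5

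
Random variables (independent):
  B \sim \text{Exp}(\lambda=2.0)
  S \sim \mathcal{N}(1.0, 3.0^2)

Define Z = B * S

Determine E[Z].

For independent RVs: E[XY] = E[X]*E[Y]
E[B] = 0.5
E[S] = 1
E[Z] = 0.5 * 1 = 0.5

0.5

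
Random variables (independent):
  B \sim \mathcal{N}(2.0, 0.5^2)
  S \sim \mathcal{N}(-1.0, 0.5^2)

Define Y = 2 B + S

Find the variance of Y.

For independent RVs: Var(aX + bY) = a²Var(X) + b²Var(Y)
Var(B) = 0.25
Var(S) = 0.25
Var(Y) = 2²*0.25 + 1²*0.25
= 4*0.25 + 1*0.25 = 1.25

1.25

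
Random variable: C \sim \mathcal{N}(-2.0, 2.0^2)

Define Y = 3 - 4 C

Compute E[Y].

For Y = -4C + 3:
E[Y] = -4 * E[C] + 3
E[C] = -2.0 = -2
E[Y] = -4 * (-2) + 3 = 11

11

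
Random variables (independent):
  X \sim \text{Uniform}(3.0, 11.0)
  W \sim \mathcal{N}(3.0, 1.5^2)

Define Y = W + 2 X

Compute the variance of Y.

For independent RVs: Var(aX + bY) = a²Var(X) + b²Var(Y)
Var(X) = 5.3333333
Var(W) = 2.25
Var(Y) = 2²*5.3333333 + 1²*2.25
= 4*5.3333333 + 1*2.25 = 23.583333

23.583333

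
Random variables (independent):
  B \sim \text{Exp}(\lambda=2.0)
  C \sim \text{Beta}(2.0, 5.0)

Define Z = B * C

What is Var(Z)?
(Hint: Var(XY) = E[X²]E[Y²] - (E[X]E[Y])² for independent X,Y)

Var(XY) = E[X²]E[Y²] - (E[X]E[Y])²
E[B] = 0.5, Var(B) = 0.25
E[C] = 0.28571429, Var(C) = 0.025510204
E[B²] = 0.25 + 0.5² = 0.5
E[C²] = 0.025510204 + 0.28571429² = 0.10714286
Var(Z) = 0.5*0.10714286 - (0.5*0.28571429)²
= 0.053571429 - 0.020408163 = 0.033163265

0.033163265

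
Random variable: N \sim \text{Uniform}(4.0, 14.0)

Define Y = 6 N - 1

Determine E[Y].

For Y = 6N - 1:
E[Y] = 6 * E[N] - 1
E[N] = (4 + 14)/2 = 9
E[Y] = 6 * 9 - 1 = 53

53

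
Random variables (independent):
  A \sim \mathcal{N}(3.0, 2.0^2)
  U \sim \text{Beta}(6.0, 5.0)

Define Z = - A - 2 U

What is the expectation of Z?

E[Z] = -1*E[A] - 2*E[U]
E[A] = 3
E[U] = 0.54545455
E[Z] = -1*3 - 2*0.54545455 = -4.0909091

-4.0909091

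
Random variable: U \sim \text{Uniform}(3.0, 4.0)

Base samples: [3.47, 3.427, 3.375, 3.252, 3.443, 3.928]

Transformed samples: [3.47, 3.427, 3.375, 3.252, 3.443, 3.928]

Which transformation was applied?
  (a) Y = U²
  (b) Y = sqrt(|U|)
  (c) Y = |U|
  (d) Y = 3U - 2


Checking option (c) Y = |U|:
  U = 3.47 -> Y = 3.47 ✓
  U = 3.427 -> Y = 3.427 ✓
  U = 3.375 -> Y = 3.375 ✓
All samples match this transformation.

(c) |U|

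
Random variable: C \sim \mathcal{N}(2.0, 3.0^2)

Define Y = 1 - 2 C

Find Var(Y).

For Y = aC + b: Var(Y) = a² * Var(C)
Var(C) = 3.0^2 = 9
Var(Y) = (-2)² * 9 = 4 * 9 = 36

36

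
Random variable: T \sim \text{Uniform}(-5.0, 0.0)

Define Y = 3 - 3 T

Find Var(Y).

For Y = aT + b: Var(Y) = a² * Var(T)
Var(T) = (0 + 5)^2/12 = 2.0833333
Var(Y) = (-3)² * 2.0833333 = 9 * 2.0833333 = 18.75

18.75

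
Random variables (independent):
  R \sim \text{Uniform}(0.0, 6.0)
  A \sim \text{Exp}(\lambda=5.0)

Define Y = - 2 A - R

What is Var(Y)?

For independent RVs: Var(aX + bY) = a²Var(X) + b²Var(Y)
Var(R) = 3
Var(A) = 0.04
Var(Y) = (-1)²*3 + (-2)²*0.04
= 1*3 + 4*0.04 = 3.16

3.16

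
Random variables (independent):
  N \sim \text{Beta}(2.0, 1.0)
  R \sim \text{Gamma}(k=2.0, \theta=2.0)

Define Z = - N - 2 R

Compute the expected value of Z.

E[Z] = -1*E[N] - 2*E[R]
E[N] = 0.66666667
E[R] = 4
E[Z] = -1*0.66666667 - 2*4 = -8.6666667

-8.6666667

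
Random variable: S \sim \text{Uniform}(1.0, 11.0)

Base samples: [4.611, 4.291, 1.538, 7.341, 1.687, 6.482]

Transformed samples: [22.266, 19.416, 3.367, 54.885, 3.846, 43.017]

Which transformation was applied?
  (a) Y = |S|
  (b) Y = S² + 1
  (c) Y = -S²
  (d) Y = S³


Checking option (b) Y = S² + 1:
  S = 4.611 -> Y = 22.266 ✓
  S = 4.291 -> Y = 19.416 ✓
  S = 1.538 -> Y = 3.367 ✓
All samples match this transformation.

(b) S² + 1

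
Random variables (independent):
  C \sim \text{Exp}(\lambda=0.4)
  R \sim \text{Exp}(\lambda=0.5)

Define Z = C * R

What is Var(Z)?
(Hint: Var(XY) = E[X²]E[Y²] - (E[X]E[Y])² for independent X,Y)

Var(XY) = E[X²]E[Y²] - (E[X]E[Y])²
E[C] = 2.5, Var(C) = 6.25
E[R] = 2, Var(R) = 4
E[C²] = 6.25 + 2.5² = 12.5
E[R²] = 4 + 2² = 8
Var(Z) = 12.5*8 - (2.5*2)²
= 100 - 25 = 75

75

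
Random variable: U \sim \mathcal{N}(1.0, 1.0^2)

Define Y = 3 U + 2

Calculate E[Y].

For Y = 3U + 2:
E[Y] = 3 * E[U] + 2
E[U] = 1.0 = 1
E[Y] = 3 * 1 + 2 = 5

5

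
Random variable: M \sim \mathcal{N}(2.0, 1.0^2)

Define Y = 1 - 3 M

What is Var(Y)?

For Y = aM + b: Var(Y) = a² * Var(M)
Var(M) = 1.0^2 = 1
Var(Y) = (-3)² * 1 = 9 * 1 = 9

9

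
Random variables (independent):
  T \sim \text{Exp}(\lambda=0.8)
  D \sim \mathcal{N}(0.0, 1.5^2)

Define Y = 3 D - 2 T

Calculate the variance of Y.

For independent RVs: Var(aX + bY) = a²Var(X) + b²Var(Y)
Var(T) = 1.5625
Var(D) = 2.25
Var(Y) = (-2)²*1.5625 + 3²*2.25
= 4*1.5625 + 9*2.25 = 26.5

26.5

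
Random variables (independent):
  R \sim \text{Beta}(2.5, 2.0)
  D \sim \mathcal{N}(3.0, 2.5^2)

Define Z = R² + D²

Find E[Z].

E[Z] = E[R²] + E[D²]
E[R²] = Var(R) + E[R]² = 0.044893378 + 0.30864198 = 0.35353535
E[D²] = Var(D) + E[D]² = 6.25 + 9 = 15.25
E[Z] = 0.35353535 + 15.25 = 15.603535

15.603535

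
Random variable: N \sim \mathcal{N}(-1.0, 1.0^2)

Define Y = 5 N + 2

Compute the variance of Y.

For Y = aN + b: Var(Y) = a² * Var(N)
Var(N) = 1.0^2 = 1
Var(Y) = 5² * 1 = 25 * 1 = 25

25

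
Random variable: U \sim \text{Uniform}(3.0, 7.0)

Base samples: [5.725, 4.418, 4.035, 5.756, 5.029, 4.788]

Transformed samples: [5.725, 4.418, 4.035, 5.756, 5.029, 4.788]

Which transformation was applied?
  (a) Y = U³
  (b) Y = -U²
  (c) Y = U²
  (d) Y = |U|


Checking option (d) Y = |U|:
  U = 5.725 -> Y = 5.725 ✓
  U = 4.418 -> Y = 4.418 ✓
  U = 4.035 -> Y = 4.035 ✓
All samples match this transformation.

(d) |U|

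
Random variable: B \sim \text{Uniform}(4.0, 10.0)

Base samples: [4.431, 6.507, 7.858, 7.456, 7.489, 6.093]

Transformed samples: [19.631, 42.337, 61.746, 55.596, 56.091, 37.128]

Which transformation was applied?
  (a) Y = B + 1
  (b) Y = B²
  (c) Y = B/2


Checking option (b) Y = B²:
  B = 4.431 -> Y = 19.631 ✓
  B = 6.507 -> Y = 42.337 ✓
  B = 7.858 -> Y = 61.746 ✓
All samples match this transformation.

(b) B²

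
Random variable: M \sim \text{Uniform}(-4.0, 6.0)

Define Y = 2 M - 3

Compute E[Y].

For Y = 2M - 3:
E[Y] = 2 * E[M] - 3
E[M] = (-4 + 6)/2 = 1
E[Y] = 2 * 1 - 3 = -1

-1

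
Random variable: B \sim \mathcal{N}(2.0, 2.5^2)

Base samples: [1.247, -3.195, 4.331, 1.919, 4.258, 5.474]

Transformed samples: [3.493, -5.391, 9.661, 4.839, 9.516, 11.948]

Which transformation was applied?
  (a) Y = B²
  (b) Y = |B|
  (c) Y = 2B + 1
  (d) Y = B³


Checking option (c) Y = 2B + 1:
  B = 1.247 -> Y = 3.493 ✓
  B = -3.195 -> Y = -5.391 ✓
  B = 4.331 -> Y = 9.661 ✓
All samples match this transformation.

(c) 2B + 1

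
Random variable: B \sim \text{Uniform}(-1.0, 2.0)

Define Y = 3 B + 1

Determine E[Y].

For Y = 3B + 1:
E[Y] = 3 * E[B] + 1
E[B] = (-1 + 2)/2 = 0.5
E[Y] = 3 * 0.5 + 1 = 2.5

2.5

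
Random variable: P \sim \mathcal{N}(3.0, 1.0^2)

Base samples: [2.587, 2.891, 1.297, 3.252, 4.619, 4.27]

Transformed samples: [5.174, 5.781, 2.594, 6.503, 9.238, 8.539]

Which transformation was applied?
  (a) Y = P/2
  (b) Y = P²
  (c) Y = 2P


Checking option (c) Y = 2P:
  P = 2.587 -> Y = 5.174 ✓
  P = 2.891 -> Y = 5.781 ✓
  P = 1.297 -> Y = 2.594 ✓
All samples match this transformation.

(c) 2P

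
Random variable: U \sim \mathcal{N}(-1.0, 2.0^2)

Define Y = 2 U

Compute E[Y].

For Y = 2U:
E[Y] = 2 * E[U]
E[U] = -1.0 = -1
E[Y] = 2 * (-1) = -2

-2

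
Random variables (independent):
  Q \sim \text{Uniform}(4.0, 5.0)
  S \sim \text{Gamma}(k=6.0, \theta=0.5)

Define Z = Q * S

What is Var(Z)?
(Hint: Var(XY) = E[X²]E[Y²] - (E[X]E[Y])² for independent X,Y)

Var(XY) = E[X²]E[Y²] - (E[X]E[Y])²
E[Q] = 4.5, Var(Q) = 0.083333333
E[S] = 3, Var(S) = 1.5
E[Q²] = 0.083333333 + 4.5² = 20.333333
E[S²] = 1.5 + 3² = 10.5
Var(Z) = 20.333333*10.5 - (4.5*3)²
= 213.5 - 182.25 = 31.25

31.25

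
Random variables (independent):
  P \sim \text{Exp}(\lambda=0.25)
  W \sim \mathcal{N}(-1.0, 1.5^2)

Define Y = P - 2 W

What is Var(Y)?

For independent RVs: Var(aX + bY) = a²Var(X) + b²Var(Y)
Var(P) = 16
Var(W) = 2.25
Var(Y) = 1²*16 + (-2)²*2.25
= 1*16 + 4*2.25 = 25

25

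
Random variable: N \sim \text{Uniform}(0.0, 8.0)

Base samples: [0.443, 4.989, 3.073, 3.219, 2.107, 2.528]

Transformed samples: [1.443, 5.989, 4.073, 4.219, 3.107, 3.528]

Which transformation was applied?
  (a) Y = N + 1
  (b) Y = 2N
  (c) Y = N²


Checking option (a) Y = N + 1:
  N = 0.443 -> Y = 1.443 ✓
  N = 4.989 -> Y = 5.989 ✓
  N = 3.073 -> Y = 4.073 ✓
All samples match this transformation.

(a) N + 1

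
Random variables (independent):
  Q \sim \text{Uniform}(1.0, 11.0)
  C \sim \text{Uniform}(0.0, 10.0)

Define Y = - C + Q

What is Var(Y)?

For independent RVs: Var(aX + bY) = a²Var(X) + b²Var(Y)
Var(Q) = 8.3333333
Var(C) = 8.3333333
Var(Y) = 1²*8.3333333 + (-1)²*8.3333333
= 1*8.3333333 + 1*8.3333333 = 16.666667

16.666667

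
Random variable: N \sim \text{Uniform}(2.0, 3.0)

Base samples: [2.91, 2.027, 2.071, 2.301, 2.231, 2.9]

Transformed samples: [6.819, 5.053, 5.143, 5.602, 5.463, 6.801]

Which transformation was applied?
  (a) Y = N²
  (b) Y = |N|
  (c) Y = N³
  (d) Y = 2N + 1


Checking option (d) Y = 2N + 1:
  N = 2.91 -> Y = 6.819 ✓
  N = 2.027 -> Y = 5.053 ✓
  N = 2.071 -> Y = 5.143 ✓
All samples match this transformation.

(d) 2N + 1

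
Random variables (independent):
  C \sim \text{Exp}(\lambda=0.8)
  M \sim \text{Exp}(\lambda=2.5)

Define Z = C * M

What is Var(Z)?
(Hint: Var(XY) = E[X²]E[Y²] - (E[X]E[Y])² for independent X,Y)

Var(XY) = E[X²]E[Y²] - (E[X]E[Y])²
E[C] = 1.25, Var(C) = 1.5625
E[M] = 0.4, Var(M) = 0.16
E[C²] = 1.5625 + 1.25² = 3.125
E[M²] = 0.16 + 0.4² = 0.32
Var(Z) = 3.125*0.32 - (1.25*0.4)²
= 1 - 0.25 = 0.75

0.75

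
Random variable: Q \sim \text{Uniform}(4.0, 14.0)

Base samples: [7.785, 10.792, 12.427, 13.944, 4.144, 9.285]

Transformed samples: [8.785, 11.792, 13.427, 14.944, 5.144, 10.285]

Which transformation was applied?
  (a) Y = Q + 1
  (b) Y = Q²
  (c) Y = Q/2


Checking option (a) Y = Q + 1:
  Q = 7.785 -> Y = 8.785 ✓
  Q = 10.792 -> Y = 11.792 ✓
  Q = 12.427 -> Y = 13.427 ✓
All samples match this transformation.

(a) Q + 1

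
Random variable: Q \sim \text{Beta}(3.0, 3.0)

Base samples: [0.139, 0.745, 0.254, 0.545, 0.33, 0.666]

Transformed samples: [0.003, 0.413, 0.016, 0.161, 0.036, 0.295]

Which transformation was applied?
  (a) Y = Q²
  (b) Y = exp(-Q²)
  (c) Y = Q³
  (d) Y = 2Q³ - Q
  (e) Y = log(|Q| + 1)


Checking option (c) Y = Q³:
  Q = 0.139 -> Y = 0.003 ✓
  Q = 0.745 -> Y = 0.413 ✓
  Q = 0.254 -> Y = 0.016 ✓
All samples match this transformation.

(c) Q³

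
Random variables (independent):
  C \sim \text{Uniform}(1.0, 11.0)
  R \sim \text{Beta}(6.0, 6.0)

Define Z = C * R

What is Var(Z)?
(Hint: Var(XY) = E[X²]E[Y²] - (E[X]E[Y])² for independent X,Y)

Var(XY) = E[X²]E[Y²] - (E[X]E[Y])²
E[C] = 6, Var(C) = 8.3333333
E[R] = 0.5, Var(R) = 0.019230769
E[C²] = 8.3333333 + 6² = 44.333333
E[R²] = 0.019230769 + 0.5² = 0.26923077
Var(Z) = 44.333333*0.26923077 - (6*0.5)²
= 11.935897 - 9 = 2.9358974

2.9358974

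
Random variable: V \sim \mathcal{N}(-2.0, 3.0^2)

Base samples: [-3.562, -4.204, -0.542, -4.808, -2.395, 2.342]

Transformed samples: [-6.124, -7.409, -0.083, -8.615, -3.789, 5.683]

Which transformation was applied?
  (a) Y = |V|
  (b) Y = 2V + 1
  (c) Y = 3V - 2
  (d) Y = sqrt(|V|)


Checking option (b) Y = 2V + 1:
  V = -3.562 -> Y = -6.124 ✓
  V = -4.204 -> Y = -7.409 ✓
  V = -0.542 -> Y = -0.083 ✓
All samples match this transformation.

(b) 2V + 1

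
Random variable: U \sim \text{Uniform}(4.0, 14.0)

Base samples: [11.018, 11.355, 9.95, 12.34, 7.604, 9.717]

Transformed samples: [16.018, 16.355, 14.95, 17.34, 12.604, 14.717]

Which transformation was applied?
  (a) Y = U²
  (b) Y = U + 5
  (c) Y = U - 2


Checking option (b) Y = U + 5:
  U = 11.018 -> Y = 16.018 ✓
  U = 11.355 -> Y = 16.355 ✓
  U = 9.95 -> Y = 14.95 ✓
All samples match this transformation.

(b) U + 5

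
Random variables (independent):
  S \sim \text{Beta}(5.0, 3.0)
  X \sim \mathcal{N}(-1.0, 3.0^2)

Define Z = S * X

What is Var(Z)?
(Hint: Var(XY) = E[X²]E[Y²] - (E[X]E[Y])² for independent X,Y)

Var(XY) = E[X²]E[Y²] - (E[X]E[Y])²
E[S] = 0.625, Var(S) = 0.026041667
E[X] = -1, Var(X) = 9
E[S²] = 0.026041667 + 0.625² = 0.41666667
E[X²] = 9 + (-1)² = 10
Var(Z) = 0.41666667*10 - (0.625*(-1))²
= 4.1666667 - 0.390625 = 3.7760417

3.7760417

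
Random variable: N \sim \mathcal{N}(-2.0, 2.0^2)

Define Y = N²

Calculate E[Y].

Using E[X²] = Var(X) + (E[X])²:
E[N] = -2
Var(N) = 2.0^2 = 4
E[N²] = 4 + (-2)² = 4 + 4 = 8

8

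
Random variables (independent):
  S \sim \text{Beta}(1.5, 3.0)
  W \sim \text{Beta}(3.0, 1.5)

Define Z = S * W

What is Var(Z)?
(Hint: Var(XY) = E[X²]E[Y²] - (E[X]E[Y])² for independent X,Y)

Var(XY) = E[X²]E[Y²] - (E[X]E[Y])²
E[S] = 0.33333333, Var(S) = 0.04040404
E[W] = 0.66666667, Var(W) = 0.04040404
E[S²] = 0.04040404 + 0.33333333² = 0.15151515
E[W²] = 0.04040404 + 0.66666667² = 0.48484848
Var(Z) = 0.15151515*0.48484848 - (0.33333333*0.66666667)²
= 0.073461892 - 0.049382716 = 0.024079176

0.024079176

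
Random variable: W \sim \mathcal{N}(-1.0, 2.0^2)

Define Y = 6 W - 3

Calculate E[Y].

For Y = 6W - 3:
E[Y] = 6 * E[W] - 3
E[W] = -1.0 = -1
E[Y] = 6 * (-1) - 3 = -9

-9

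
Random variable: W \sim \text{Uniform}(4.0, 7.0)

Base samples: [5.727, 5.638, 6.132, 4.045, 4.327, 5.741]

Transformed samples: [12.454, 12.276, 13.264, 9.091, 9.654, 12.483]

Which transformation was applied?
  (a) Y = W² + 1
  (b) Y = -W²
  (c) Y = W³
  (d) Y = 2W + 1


Checking option (d) Y = 2W + 1:
  W = 5.727 -> Y = 12.454 ✓
  W = 5.638 -> Y = 12.276 ✓
  W = 6.132 -> Y = 13.264 ✓
All samples match this transformation.

(d) 2W + 1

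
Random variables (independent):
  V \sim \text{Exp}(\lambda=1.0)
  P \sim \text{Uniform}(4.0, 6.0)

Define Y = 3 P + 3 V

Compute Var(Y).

For independent RVs: Var(aX + bY) = a²Var(X) + b²Var(Y)
Var(V) = 1
Var(P) = 0.33333333
Var(Y) = 3²*1 + 3²*0.33333333
= 9*1 + 9*0.33333333 = 12

12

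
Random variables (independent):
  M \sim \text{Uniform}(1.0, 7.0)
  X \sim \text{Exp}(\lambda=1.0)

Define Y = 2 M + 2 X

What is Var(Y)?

For independent RVs: Var(aX + bY) = a²Var(X) + b²Var(Y)
Var(M) = 3
Var(X) = 1
Var(Y) = 2²*3 + 2²*1
= 4*3 + 4*1 = 16

16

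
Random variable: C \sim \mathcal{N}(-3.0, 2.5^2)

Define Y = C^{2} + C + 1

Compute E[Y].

E[Y] = 1*E[C²] + 1*E[C] + 1
E[C] = -3
E[C²] = Var(C) + (E[C])² = 6.25 + 9 = 15.25
E[Y] = 1*15.25 + 1*(-3) + 1 = 13.25

13.25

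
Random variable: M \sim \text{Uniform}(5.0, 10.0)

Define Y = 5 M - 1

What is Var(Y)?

For Y = aM + b: Var(Y) = a² * Var(M)
Var(M) = (10 - 5)^2/12 = 2.0833333
Var(Y) = 5² * 2.0833333 = 25 * 2.0833333 = 52.083333

52.083333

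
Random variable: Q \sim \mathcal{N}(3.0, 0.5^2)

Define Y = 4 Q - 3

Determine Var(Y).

For Y = aQ + b: Var(Y) = a² * Var(Q)
Var(Q) = 0.5^2 = 0.25
Var(Y) = 4² * 0.25 = 16 * 0.25 = 4

4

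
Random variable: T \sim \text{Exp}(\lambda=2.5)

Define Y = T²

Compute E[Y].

Using E[X²] = Var(X) + (E[X])²:
E[T] = 0.4
Var(T) = 1/2.5^2 = 0.16
E[T²] = 0.16 + 0.4² = 0.16 + 0.16 = 0.32

0.32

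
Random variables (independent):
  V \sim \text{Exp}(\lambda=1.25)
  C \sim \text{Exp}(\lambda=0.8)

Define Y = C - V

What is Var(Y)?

For independent RVs: Var(aX + bY) = a²Var(X) + b²Var(Y)
Var(V) = 0.64
Var(C) = 1.5625
Var(Y) = (-1)²*0.64 + 1²*1.5625
= 1*0.64 + 1*1.5625 = 2.2025

2.2025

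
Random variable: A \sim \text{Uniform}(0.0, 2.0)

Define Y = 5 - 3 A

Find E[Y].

For Y = -3A + 5:
E[Y] = -3 * E[A] + 5
E[A] = (0 + 2)/2 = 1
E[Y] = -3 * 1 + 5 = 2

2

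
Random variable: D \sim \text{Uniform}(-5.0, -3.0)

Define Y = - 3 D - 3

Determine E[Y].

For Y = -3D - 3:
E[Y] = -3 * E[D] - 3
E[D] = (-5 - 3)/2 = -4
E[Y] = -3 * (-4) - 3 = 9

9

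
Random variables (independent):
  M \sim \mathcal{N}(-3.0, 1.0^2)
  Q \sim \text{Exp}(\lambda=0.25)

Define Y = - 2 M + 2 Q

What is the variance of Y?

For independent RVs: Var(aX + bY) = a²Var(X) + b²Var(Y)
Var(M) = 1
Var(Q) = 16
Var(Y) = (-2)²*1 + 2²*16
= 4*1 + 4*16 = 68

68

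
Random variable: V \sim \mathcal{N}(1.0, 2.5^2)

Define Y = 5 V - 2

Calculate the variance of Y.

For Y = aV + b: Var(Y) = a² * Var(V)
Var(V) = 2.5^2 = 6.25
Var(Y) = 5² * 6.25 = 25 * 6.25 = 156.25

156.25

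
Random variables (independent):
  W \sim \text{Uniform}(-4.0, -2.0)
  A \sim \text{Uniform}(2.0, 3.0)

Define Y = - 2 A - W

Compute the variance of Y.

For independent RVs: Var(aX + bY) = a²Var(X) + b²Var(Y)
Var(W) = 0.33333333
Var(A) = 0.083333333
Var(Y) = (-1)²*0.33333333 + (-2)²*0.083333333
= 1*0.33333333 + 4*0.083333333 = 0.66666667

0.66666667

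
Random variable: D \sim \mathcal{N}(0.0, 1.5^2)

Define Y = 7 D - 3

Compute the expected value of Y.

For Y = 7D - 3:
E[Y] = 7 * E[D] - 3
E[D] = 0.0 = 0
E[Y] = 7 * 0 - 3 = -3

-3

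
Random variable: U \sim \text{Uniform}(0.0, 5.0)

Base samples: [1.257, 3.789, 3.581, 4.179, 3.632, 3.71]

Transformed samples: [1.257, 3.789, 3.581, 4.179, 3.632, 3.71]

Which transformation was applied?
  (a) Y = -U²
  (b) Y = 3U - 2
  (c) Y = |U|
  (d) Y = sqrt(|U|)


Checking option (c) Y = |U|:
  U = 1.257 -> Y = 1.257 ✓
  U = 3.789 -> Y = 3.789 ✓
  U = 3.581 -> Y = 3.581 ✓
All samples match this transformation.

(c) |U|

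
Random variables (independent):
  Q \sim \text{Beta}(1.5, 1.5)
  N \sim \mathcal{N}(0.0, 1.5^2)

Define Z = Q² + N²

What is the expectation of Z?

E[Z] = E[Q²] + E[N²]
E[Q²] = Var(Q) + E[Q]² = 0.0625 + 0.25 = 0.3125
E[N²] = Var(N) + E[N]² = 2.25 + 0 = 2.25
E[Z] = 0.3125 + 2.25 = 2.5625

2.5625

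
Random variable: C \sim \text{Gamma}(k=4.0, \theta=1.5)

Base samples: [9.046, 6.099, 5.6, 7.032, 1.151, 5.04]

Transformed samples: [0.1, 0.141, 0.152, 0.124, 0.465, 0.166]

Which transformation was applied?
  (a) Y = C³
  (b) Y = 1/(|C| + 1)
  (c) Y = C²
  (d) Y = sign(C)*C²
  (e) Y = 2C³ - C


Checking option (b) Y = 1/(|C| + 1):
  C = 9.046 -> Y = 0.1 ✓
  C = 6.099 -> Y = 0.141 ✓
  C = 5.6 -> Y = 0.152 ✓
All samples match this transformation.

(b) 1/(|C| + 1)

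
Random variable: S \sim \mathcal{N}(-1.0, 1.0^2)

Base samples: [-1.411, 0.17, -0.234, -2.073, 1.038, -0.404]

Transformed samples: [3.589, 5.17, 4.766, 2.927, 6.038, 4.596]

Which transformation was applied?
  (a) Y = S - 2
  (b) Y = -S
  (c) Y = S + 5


Checking option (c) Y = S + 5:
  S = -1.411 -> Y = 3.589 ✓
  S = 0.17 -> Y = 5.17 ✓
  S = -0.234 -> Y = 4.766 ✓
All samples match this transformation.

(c) S + 5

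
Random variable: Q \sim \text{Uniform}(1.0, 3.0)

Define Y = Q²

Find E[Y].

E[Q²] = Var(Q) + (E[Q])² = 0.33333333 + 4 = 4.3333333

4.3333333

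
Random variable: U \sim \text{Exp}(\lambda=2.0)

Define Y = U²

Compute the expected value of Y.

E[U²] = Var(U) + (E[U])² = 0.25 + 0.25 = 0.5

0.5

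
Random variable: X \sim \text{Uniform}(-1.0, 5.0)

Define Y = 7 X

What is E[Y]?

For Y = 7X:
E[Y] = 7 * E[X]
E[X] = (-1 + 5)/2 = 2
E[Y] = 7 * 2 = 14

14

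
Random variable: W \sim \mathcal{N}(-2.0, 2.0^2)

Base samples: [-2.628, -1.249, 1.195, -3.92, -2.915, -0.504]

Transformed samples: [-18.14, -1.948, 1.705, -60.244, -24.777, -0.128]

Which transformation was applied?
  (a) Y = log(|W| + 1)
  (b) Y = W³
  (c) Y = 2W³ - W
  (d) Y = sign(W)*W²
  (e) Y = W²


Checking option (b) Y = W³:
  W = -2.628 -> Y = -18.14 ✓
  W = -1.249 -> Y = -1.948 ✓
  W = 1.195 -> Y = 1.705 ✓
All samples match this transformation.

(b) W³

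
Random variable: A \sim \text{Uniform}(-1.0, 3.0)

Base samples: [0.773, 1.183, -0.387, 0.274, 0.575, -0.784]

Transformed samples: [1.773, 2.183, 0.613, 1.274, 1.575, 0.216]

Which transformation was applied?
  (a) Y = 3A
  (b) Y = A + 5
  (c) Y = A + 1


Checking option (c) Y = A + 1:
  A = 0.773 -> Y = 1.773 ✓
  A = 1.183 -> Y = 2.183 ✓
  A = -0.387 -> Y = 0.613 ✓
All samples match this transformation.

(c) A + 1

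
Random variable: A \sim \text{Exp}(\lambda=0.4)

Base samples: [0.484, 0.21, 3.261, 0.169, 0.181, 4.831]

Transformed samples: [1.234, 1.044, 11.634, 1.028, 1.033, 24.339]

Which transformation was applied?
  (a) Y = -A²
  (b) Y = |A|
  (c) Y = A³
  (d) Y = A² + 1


Checking option (d) Y = A² + 1:
  A = 0.484 -> Y = 1.234 ✓
  A = 0.21 -> Y = 1.044 ✓
  A = 3.261 -> Y = 11.634 ✓
All samples match this transformation.

(d) A² + 1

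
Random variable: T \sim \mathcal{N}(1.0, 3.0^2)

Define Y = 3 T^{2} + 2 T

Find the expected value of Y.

E[Y] = 3*E[T²] + 2*E[T]
E[T] = 1
E[T²] = Var(T) + (E[T])² = 9 + 1 = 10
E[Y] = 3*10 + 2*1 = 32

32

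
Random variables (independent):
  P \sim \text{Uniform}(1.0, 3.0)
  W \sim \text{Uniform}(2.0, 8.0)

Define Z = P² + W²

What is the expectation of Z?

E[Z] = E[P²] + E[W²]
E[P²] = Var(P) + E[P]² = 0.33333333 + 4 = 4.3333333
E[W²] = Var(W) + E[W]² = 3 + 25 = 28
E[Z] = 4.3333333 + 28 = 32.333333

32.333333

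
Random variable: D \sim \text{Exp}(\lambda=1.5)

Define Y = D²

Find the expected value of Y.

E[D²] = Var(D) + (E[D])² = 0.44444444 + 0.44444444 = 0.88888889

0.88888889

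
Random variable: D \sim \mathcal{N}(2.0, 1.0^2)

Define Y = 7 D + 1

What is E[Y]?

For Y = 7D + 1:
E[Y] = 7 * E[D] + 1
E[D] = 2.0 = 2
E[Y] = 7 * 2 + 1 = 15

15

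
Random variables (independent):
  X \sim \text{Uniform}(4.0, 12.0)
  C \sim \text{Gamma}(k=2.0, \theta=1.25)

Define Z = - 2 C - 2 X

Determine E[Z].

E[Z] = -2*E[X] - 2*E[C]
E[X] = 8
E[C] = 2.5
E[Z] = -2*8 - 2*2.5 = -21

-21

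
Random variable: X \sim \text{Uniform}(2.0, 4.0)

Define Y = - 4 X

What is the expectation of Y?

For Y = -4X:
E[Y] = -4 * E[X]
E[X] = (2 + 4)/2 = 3
E[Y] = -4 * 3 = -12

-12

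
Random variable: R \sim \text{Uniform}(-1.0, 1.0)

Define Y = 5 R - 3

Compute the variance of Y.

For Y = aR + b: Var(Y) = a² * Var(R)
Var(R) = (1 + 1)^2/12 = 0.33333333
Var(Y) = 5² * 0.33333333 = 25 * 0.33333333 = 8.3333333

8.3333333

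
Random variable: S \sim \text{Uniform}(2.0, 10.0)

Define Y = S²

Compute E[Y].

Using E[X²] = Var(X) + (E[X])²:
E[S] = 6
Var(S) = (10 - 2)^2/12 = 5.3333333
E[S²] = 5.3333333 + 6² = 5.3333333 + 36 = 41.333333

41.333333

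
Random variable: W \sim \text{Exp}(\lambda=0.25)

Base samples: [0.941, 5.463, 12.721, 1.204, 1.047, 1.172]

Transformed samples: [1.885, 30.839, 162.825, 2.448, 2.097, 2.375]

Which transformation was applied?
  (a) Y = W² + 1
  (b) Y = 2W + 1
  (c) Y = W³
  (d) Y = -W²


Checking option (a) Y = W² + 1:
  W = 0.941 -> Y = 1.885 ✓
  W = 5.463 -> Y = 30.839 ✓
  W = 12.721 -> Y = 162.825 ✓
All samples match this transformation.

(a) W² + 1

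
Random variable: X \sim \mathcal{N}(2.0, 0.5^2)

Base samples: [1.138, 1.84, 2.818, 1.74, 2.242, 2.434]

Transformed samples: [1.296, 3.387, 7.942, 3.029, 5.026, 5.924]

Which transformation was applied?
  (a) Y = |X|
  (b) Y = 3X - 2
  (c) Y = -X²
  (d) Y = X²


Checking option (d) Y = X²:
  X = 1.138 -> Y = 1.296 ✓
  X = 1.84 -> Y = 3.387 ✓
  X = 2.818 -> Y = 7.942 ✓
All samples match this transformation.

(d) X²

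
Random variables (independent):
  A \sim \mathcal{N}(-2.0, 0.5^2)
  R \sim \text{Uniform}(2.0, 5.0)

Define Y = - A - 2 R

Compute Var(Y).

For independent RVs: Var(aX + bY) = a²Var(X) + b²Var(Y)
Var(A) = 0.25
Var(R) = 0.75
Var(Y) = (-1)²*0.25 + (-2)²*0.75
= 1*0.25 + 4*0.75 = 3.25

3.25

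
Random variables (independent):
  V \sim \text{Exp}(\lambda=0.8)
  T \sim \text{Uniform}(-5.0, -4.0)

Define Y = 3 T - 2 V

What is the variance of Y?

For independent RVs: Var(aX + bY) = a²Var(X) + b²Var(Y)
Var(V) = 1.5625
Var(T) = 0.083333333
Var(Y) = (-2)²*1.5625 + 3²*0.083333333
= 4*1.5625 + 9*0.083333333 = 7

7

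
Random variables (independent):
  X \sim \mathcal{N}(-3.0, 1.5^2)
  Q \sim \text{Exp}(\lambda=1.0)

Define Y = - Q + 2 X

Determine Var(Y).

For independent RVs: Var(aX + bY) = a²Var(X) + b²Var(Y)
Var(X) = 2.25
Var(Q) = 1
Var(Y) = 2²*2.25 + (-1)²*1
= 4*2.25 + 1*1 = 10

10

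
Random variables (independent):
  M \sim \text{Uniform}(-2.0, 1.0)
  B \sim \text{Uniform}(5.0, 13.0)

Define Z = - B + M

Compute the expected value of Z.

E[Z] = 1*E[M] - 1*E[B]
E[M] = -0.5
E[B] = 9
E[Z] = 1*(-0.5) - 1*9 = -9.5

-9.5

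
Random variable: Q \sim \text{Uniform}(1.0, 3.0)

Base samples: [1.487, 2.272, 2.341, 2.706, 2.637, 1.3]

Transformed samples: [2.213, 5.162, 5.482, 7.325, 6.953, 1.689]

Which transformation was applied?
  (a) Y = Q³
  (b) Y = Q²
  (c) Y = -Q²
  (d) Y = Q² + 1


Checking option (b) Y = Q²:
  Q = 1.487 -> Y = 2.213 ✓
  Q = 2.272 -> Y = 5.162 ✓
  Q = 2.341 -> Y = 5.482 ✓
All samples match this transformation.

(b) Q²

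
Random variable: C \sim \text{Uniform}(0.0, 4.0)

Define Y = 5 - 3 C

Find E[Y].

For Y = -3C + 5:
E[Y] = -3 * E[C] + 5
E[C] = (0 + 4)/2 = 2
E[Y] = -3 * 2 + 5 = -1

-1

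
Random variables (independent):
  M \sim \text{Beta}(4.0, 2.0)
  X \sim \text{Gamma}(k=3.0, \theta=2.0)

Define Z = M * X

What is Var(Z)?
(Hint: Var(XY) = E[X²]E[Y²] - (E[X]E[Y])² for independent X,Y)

Var(XY) = E[X²]E[Y²] - (E[X]E[Y])²
E[M] = 0.66666667, Var(M) = 0.031746032
E[X] = 6, Var(X) = 12
E[M²] = 0.031746032 + 0.66666667² = 0.47619048
E[X²] = 12 + 6² = 48
Var(Z) = 0.47619048*48 - (0.66666667*6)²
= 22.857143 - 16 = 6.8571429

6.8571429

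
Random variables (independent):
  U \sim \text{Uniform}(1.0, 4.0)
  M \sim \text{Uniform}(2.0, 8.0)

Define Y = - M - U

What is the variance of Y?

For independent RVs: Var(aX + bY) = a²Var(X) + b²Var(Y)
Var(U) = 0.75
Var(M) = 3
Var(Y) = (-1)²*0.75 + (-1)²*3
= 1*0.75 + 1*3 = 3.75

3.75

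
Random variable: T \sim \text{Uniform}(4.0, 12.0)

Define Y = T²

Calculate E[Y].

E[T²] = Var(T) + (E[T])² = 5.3333333 + 64 = 69.333333

69.333333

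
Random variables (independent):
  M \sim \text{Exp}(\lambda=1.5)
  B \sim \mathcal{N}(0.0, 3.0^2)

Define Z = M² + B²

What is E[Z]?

E[Z] = E[M²] + E[B²]
E[M²] = Var(M) + E[M]² = 0.44444444 + 0.44444444 = 0.88888889
E[B²] = Var(B) + E[B]² = 9 + 0 = 9
E[Z] = 0.88888889 + 9 = 9.8888889

9.8888889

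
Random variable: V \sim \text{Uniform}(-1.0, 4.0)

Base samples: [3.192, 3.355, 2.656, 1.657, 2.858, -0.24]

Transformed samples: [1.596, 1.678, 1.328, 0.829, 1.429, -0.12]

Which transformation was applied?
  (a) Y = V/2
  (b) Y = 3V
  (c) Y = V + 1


Checking option (a) Y = V/2:
  V = 3.192 -> Y = 1.596 ✓
  V = 3.355 -> Y = 1.678 ✓
  V = 2.656 -> Y = 1.328 ✓
All samples match this transformation.

(a) V/2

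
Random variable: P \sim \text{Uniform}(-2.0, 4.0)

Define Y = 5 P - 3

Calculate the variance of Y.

For Y = aP + b: Var(Y) = a² * Var(P)
Var(P) = (4 + 2)^2/12 = 3
Var(Y) = 5² * 3 = 25 * 3 = 75

75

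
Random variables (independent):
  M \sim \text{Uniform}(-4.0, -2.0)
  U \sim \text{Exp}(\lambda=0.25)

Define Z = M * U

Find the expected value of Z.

For independent RVs: E[XY] = E[X]*E[Y]
E[M] = -3
E[U] = 4
E[Z] = -3 * 4 = -12

-12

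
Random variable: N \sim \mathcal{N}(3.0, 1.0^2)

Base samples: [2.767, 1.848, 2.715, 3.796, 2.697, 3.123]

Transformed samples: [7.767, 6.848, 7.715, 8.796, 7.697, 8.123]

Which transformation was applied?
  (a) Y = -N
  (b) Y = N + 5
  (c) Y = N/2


Checking option (b) Y = N + 5:
  N = 2.767 -> Y = 7.767 ✓
  N = 1.848 -> Y = 6.848 ✓
  N = 2.715 -> Y = 7.715 ✓
All samples match this transformation.

(b) N + 5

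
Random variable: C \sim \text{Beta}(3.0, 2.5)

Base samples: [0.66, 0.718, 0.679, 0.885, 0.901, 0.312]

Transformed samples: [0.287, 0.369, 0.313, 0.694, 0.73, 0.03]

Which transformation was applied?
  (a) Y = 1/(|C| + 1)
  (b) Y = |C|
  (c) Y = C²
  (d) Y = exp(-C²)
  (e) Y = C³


Checking option (e) Y = C³:
  C = 0.66 -> Y = 0.287 ✓
  C = 0.718 -> Y = 0.369 ✓
  C = 0.679 -> Y = 0.313 ✓
All samples match this transformation.

(e) C³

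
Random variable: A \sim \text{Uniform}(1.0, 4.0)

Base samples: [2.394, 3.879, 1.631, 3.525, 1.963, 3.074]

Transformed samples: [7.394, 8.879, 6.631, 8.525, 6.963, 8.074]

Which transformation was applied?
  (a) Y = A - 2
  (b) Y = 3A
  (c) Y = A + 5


Checking option (c) Y = A + 5:
  A = 2.394 -> Y = 7.394 ✓
  A = 3.879 -> Y = 8.879 ✓
  A = 1.631 -> Y = 6.631 ✓
All samples match this transformation.

(c) A + 5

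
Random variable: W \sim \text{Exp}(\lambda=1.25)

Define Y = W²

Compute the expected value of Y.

E[W²] = Var(W) + (E[W])² = 0.64 + 0.64 = 1.28

1.28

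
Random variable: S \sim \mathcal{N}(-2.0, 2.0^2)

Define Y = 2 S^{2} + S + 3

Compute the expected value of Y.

E[Y] = 2*E[S²] + 1*E[S] + 3
E[S] = -2
E[S²] = Var(S) + (E[S])² = 4 + 4 = 8
E[Y] = 2*8 + 1*(-2) + 3 = 17

17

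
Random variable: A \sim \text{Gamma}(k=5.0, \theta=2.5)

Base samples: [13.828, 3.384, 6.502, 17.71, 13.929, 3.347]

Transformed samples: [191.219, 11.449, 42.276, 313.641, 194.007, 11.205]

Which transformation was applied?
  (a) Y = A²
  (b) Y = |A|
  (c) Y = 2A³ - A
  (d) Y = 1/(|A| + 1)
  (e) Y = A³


Checking option (a) Y = A²:
  A = 13.828 -> Y = 191.219 ✓
  A = 3.384 -> Y = 11.449 ✓
  A = 6.502 -> Y = 42.276 ✓
All samples match this transformation.

(a) A²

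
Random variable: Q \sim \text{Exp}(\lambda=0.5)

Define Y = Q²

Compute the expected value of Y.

E[Q²] = Var(Q) + (E[Q])² = 4 + 4 = 8

8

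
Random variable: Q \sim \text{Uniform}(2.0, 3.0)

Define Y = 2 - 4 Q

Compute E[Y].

For Y = -4Q + 2:
E[Y] = -4 * E[Q] + 2
E[Q] = (2 + 3)/2 = 2.5
E[Y] = -4 * 2.5 + 2 = -8

-8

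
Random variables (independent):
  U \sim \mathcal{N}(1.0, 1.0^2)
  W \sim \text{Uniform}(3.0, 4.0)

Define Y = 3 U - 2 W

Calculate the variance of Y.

For independent RVs: Var(aX + bY) = a²Var(X) + b²Var(Y)
Var(U) = 1
Var(W) = 0.083333333
Var(Y) = 3²*1 + (-2)²*0.083333333
= 9*1 + 4*0.083333333 = 9.3333333

9.3333333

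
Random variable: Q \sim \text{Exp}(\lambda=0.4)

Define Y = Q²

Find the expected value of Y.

E[Q²] = Var(Q) + (E[Q])² = 6.25 + 6.25 = 12.5

12.5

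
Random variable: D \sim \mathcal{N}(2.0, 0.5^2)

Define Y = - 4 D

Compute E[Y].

For Y = -4D:
E[Y] = -4 * E[D]
E[D] = 2.0 = 2
E[Y] = -4 * 2 = -8

-8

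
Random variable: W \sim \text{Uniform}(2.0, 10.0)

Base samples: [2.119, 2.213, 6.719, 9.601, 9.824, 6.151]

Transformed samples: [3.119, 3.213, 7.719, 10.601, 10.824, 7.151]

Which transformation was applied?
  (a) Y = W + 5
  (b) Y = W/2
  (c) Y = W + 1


Checking option (c) Y = W + 1:
  W = 2.119 -> Y = 3.119 ✓
  W = 2.213 -> Y = 3.213 ✓
  W = 6.719 -> Y = 7.719 ✓
All samples match this transformation.

(c) W + 1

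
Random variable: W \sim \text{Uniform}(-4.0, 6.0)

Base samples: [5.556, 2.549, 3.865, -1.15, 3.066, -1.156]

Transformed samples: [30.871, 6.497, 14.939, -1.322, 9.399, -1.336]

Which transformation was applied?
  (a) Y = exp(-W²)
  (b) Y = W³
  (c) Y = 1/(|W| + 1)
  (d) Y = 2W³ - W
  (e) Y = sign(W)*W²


Checking option (e) Y = sign(W)*W²:
  W = 5.556 -> Y = 30.871 ✓
  W = 2.549 -> Y = 6.497 ✓
  W = 3.865 -> Y = 14.939 ✓
All samples match this transformation.

(e) sign(W)*W²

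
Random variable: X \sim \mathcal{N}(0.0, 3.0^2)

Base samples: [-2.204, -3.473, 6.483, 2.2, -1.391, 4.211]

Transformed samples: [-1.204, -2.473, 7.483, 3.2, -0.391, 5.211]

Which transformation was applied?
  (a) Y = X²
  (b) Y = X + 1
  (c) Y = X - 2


Checking option (b) Y = X + 1:
  X = -2.204 -> Y = -1.204 ✓
  X = -3.473 -> Y = -2.473 ✓
  X = 6.483 -> Y = 7.483 ✓
All samples match this transformation.

(b) X + 1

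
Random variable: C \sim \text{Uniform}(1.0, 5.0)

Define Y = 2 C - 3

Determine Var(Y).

For Y = aC + b: Var(Y) = a² * Var(C)
Var(C) = (5 - 1)^2/12 = 1.3333333
Var(Y) = 2² * 1.3333333 = 4 * 1.3333333 = 5.3333333

5.3333333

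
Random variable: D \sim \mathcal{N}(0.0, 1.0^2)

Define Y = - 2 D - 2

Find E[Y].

For Y = -2D - 2:
E[Y] = -2 * E[D] - 2
E[D] = 0.0 = 0
E[Y] = -2 * 0 - 2 = -2

-2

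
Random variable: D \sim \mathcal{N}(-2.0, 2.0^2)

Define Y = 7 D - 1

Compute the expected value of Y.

For Y = 7D - 1:
E[Y] = 7 * E[D] - 1
E[D] = -2.0 = -2
E[Y] = 7 * (-2) - 1 = -15

-15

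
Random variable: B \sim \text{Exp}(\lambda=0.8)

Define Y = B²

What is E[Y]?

E[B²] = Var(B) + (E[B])² = 1.5625 + 1.5625 = 3.125

3.125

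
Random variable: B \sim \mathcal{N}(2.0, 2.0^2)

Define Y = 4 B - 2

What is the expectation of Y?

For Y = 4B - 2:
E[Y] = 4 * E[B] - 2
E[B] = 2.0 = 2
E[Y] = 4 * 2 - 2 = 6

6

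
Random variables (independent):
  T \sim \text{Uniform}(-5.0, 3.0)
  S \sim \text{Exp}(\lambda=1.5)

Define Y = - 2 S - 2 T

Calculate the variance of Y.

For independent RVs: Var(aX + bY) = a²Var(X) + b²Var(Y)
Var(T) = 5.3333333
Var(S) = 0.44444444
Var(Y) = (-2)²*5.3333333 + (-2)²*0.44444444
= 4*5.3333333 + 4*0.44444444 = 23.111111

23.111111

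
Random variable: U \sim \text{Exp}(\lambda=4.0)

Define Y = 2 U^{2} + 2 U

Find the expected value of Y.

E[Y] = 2*E[U²] + 2*E[U]
E[U] = 0.25
E[U²] = Var(U) + (E[U])² = 0.0625 + 0.0625 = 0.125
E[Y] = 2*0.125 + 2*0.25 = 0.75

0.75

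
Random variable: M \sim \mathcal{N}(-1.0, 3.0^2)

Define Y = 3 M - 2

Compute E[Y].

For Y = 3M - 2:
E[Y] = 3 * E[M] - 2
E[M] = -1.0 = -1
E[Y] = 3 * (-1) - 2 = -5

-5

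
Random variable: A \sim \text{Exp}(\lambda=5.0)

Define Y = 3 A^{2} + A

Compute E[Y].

E[Y] = 3*E[A²] + 1*E[A]
E[A] = 0.2
E[A²] = Var(A) + (E[A])² = 0.04 + 0.04 = 0.08
E[Y] = 3*0.08 + 1*0.2 = 0.44

0.44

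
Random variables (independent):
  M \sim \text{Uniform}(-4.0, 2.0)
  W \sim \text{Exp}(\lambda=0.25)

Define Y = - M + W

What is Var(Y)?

For independent RVs: Var(aX + bY) = a²Var(X) + b²Var(Y)
Var(M) = 3
Var(W) = 16
Var(Y) = (-1)²*3 + 1²*16
= 1*3 + 1*16 = 19

19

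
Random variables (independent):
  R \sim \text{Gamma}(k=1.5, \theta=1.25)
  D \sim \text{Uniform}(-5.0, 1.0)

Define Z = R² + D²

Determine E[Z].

E[Z] = E[R²] + E[D²]
E[R²] = Var(R) + E[R]² = 2.34375 + 3.515625 = 5.859375
E[D²] = Var(D) + E[D]² = 3 + 4 = 7
E[Z] = 5.859375 + 7 = 12.859375

12.859375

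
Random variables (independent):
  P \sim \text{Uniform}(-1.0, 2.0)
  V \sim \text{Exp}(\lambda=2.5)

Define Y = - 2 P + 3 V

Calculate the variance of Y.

For independent RVs: Var(aX + bY) = a²Var(X) + b²Var(Y)
Var(P) = 0.75
Var(V) = 0.16
Var(Y) = (-2)²*0.75 + 3²*0.16
= 4*0.75 + 9*0.16 = 4.44

4.44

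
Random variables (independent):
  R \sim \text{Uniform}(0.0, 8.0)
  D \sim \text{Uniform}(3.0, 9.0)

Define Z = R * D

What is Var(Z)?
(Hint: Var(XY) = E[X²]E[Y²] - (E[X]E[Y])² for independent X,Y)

Var(XY) = E[X²]E[Y²] - (E[X]E[Y])²
E[R] = 4, Var(R) = 5.3333333
E[D] = 6, Var(D) = 3
E[R²] = 5.3333333 + 4² = 21.333333
E[D²] = 3 + 6² = 39
Var(Z) = 21.333333*39 - (4*6)²
= 832 - 576 = 256

256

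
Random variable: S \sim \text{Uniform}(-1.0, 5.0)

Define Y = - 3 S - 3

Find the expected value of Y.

For Y = -3S - 3:
E[Y] = -3 * E[S] - 3
E[S] = (-1 + 5)/2 = 2
E[Y] = -3 * 2 - 3 = -9

-9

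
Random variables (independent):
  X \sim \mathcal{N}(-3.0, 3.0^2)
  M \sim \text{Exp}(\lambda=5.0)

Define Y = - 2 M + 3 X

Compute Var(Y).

For independent RVs: Var(aX + bY) = a²Var(X) + b²Var(Y)
Var(X) = 9
Var(M) = 0.04
Var(Y) = 3²*9 + (-2)²*0.04
= 9*9 + 4*0.04 = 81.16

81.16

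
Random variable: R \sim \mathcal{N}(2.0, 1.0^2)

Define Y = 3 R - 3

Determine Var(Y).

For Y = aR + b: Var(Y) = a² * Var(R)
Var(R) = 1.0^2 = 1
Var(Y) = 3² * 1 = 9 * 1 = 9

9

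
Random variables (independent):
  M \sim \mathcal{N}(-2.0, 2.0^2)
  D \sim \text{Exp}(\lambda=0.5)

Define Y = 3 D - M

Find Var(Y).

For independent RVs: Var(aX + bY) = a²Var(X) + b²Var(Y)
Var(M) = 4
Var(D) = 4
Var(Y) = (-1)²*4 + 3²*4
= 1*4 + 9*4 = 40

40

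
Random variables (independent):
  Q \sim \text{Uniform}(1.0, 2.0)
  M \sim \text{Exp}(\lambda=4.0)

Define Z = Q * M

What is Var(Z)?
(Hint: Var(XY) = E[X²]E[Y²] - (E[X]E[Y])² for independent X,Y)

Var(XY) = E[X²]E[Y²] - (E[X]E[Y])²
E[Q] = 1.5, Var(Q) = 0.083333333
E[M] = 0.25, Var(M) = 0.0625
E[Q²] = 0.083333333 + 1.5² = 2.3333333
E[M²] = 0.0625 + 0.25² = 0.125
Var(Z) = 2.3333333*0.125 - (1.5*0.25)²
= 0.29166667 - 0.140625 = 0.15104167

0.15104167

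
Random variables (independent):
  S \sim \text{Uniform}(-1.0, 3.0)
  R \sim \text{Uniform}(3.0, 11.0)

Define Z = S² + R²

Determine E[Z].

E[Z] = E[S²] + E[R²]
E[S²] = Var(S) + E[S]² = 1.3333333 + 1 = 2.3333333
E[R²] = Var(R) + E[R]² = 5.3333333 + 49 = 54.333333
E[Z] = 2.3333333 + 54.333333 = 56.666667

56.666667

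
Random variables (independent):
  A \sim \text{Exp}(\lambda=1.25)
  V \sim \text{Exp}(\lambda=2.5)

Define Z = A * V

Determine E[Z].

For independent RVs: E[XY] = E[X]*E[Y]
E[A] = 0.8
E[V] = 0.4
E[Z] = 0.8 * 0.4 = 0.32

0.32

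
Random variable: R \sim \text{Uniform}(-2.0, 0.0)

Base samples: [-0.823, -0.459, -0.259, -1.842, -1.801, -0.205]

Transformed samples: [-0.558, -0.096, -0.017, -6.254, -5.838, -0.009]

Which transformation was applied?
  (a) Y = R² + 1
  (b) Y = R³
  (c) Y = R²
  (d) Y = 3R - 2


Checking option (b) Y = R³:
  R = -0.823 -> Y = -0.558 ✓
  R = -0.459 -> Y = -0.096 ✓
  R = -0.259 -> Y = -0.017 ✓
All samples match this transformation.

(b) R³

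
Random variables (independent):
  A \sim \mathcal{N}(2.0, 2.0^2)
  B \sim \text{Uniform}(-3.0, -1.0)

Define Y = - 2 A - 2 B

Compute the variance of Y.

For independent RVs: Var(aX + bY) = a²Var(X) + b²Var(Y)
Var(A) = 4
Var(B) = 0.33333333
Var(Y) = (-2)²*4 + (-2)²*0.33333333
= 4*4 + 4*0.33333333 = 17.333333

17.333333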